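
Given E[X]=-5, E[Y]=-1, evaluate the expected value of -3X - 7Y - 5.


E[-3X - 7Y - 5] = -3*E[X] - 7*E[Y] - 5
= (-3)*(-5) + (-7)*(-1) + (-5)
= 15 + 7 - 5 = 17

17


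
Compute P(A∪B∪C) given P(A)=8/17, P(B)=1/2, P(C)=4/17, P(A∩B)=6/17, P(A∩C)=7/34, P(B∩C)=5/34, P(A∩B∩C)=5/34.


P(A∪B∪C) = P(A)+P(B)+P(C) - P(AB)-P(AC)-P(BC) + P(ABC)
= 8/17+1/2+4/17 - 6/17-7/34-5/34 + 5/34
= 11/17

11/17


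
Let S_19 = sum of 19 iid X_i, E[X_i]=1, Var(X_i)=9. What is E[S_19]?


E[S_n] = n*E[X_1] = 19*1 = 19

19


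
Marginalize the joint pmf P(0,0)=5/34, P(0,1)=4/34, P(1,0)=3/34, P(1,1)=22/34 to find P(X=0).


P(X=0) = P(0,0)+P(0,1) = 5/34 + 4/34 = 9/34

9/34


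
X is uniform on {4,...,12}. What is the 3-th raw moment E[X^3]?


E[X^3] = (1/9) * sum(x^3 for x=4..12)
= 6048/9 = 672

672


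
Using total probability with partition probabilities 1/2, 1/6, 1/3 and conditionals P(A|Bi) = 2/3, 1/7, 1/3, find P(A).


P(A) = P(A|B1)P(B1) + P(A|B2)P(B2) + P(A|B3)P(B3)
= 2/3*1/2 + 1/7*1/6 + 1/3*1/3
= 1/3 + 1/42 + 1/9 = 59/126

59/126


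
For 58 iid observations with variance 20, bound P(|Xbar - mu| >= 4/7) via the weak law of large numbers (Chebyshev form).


Var(Xbar) = Var(X)/n = 20/58
Chebyshev: P(|Xbar-mu| >= 4/7) <= Var(Xbar)/(4/7)^2 = (10/29)/(16/49) = 245/232
Bound exceeds 1, so trivial bound: 1

1


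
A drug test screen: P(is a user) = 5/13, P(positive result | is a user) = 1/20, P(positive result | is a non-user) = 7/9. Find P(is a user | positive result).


P(A) = P(A|B)P(B) + P(A|B')P(B') = 1/20*5/13 + 7/9*8/13 = 233/468
P(B|A) = P(A|B)P(B)/P(A) = (1/52)/(233/468) = 9/233

9/233


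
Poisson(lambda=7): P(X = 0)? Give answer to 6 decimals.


P(X=0) = e^(-7) * 7^0 / 0!
≈ 0.0009118819656 * 1 / 1
≈ 0.000912

0.000912


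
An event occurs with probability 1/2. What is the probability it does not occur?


P(A') = 1 - P(A) = 1 - 1/2 = 1/2

1/2


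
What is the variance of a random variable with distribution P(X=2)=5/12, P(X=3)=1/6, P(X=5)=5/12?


E[X] = 41/12, E[X^2] = 163/12
Var(X) = E[X^2] - (E[X])^2 = 163/12 - (41/12)^2 = 275/144

275/144


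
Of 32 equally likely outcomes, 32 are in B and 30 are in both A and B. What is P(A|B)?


P(A|B) = P(A∩B)/P(B) = (30/32)/(32/32) = 30/32 = 15/16

15/16


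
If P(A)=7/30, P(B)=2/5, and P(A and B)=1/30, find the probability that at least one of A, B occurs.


P(A∪B) = P(A) + P(B) - P(A∩B)
= 7/30 + 2/5 - 1/30 = 3/5

3/5


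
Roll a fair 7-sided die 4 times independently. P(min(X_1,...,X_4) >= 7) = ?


P(min >= 7) = P(all X_i >= 7) = (P(X_1 >= 7))^4
= (1/7)^4 = 1/2401

1/2401


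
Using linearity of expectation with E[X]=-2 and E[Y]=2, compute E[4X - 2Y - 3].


E[4X - 2Y - 3] = 4*E[X] - 2*E[Y] - 3
= (4)*(-2) + (-2)*(2) + (-3)
= -8 - 4 - 3 = -15

-15


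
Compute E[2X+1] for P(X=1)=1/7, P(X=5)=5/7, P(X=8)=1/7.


E[2X+1] = sum(g(x)*P(x))
= 3*1/7 + 11*5/7 + 17*1/7
= 75/7

75/7


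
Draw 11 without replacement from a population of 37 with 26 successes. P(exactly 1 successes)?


P(X=1) = C(26,1)*C(11,10) / C(37,11)
= 26*11 / 854992152
= 286/854992152 = 143/427496076

143/427496076


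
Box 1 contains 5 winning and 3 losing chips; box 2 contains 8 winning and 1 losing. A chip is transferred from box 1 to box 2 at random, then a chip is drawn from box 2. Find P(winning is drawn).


P(transfer winning) = 5/8; P(transfer losing) = 3/8
If winning transferred: Urn II has 9 winning of 10, so P(winning|winning moved) = 9/10
If losing transferred: Urn II has 8 winning of 10, so P(winning|losing moved) = 4/5
By total probability: P(winning) = 5/8*9/10 + 3/8*4/5 = 69/80

69/80


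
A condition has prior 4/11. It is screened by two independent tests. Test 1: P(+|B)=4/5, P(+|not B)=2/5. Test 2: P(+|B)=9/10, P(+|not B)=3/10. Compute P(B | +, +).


After test 1: P(+) = 4/5*4/11 + 2/5*7/11 = 6/11
P(B|+) = (16/55)/(6/11) = 8/15
After test 2 (use post1 as new prior): P(+) = 9/10*8/15 + 3/10*7/15 = 31/50
P(B|+,+) = (12/25)/(31/50) = 24/31

24/31


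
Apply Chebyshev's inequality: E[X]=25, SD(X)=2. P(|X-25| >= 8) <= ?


k = 8/2 = 4
Chebyshev: P(|X-mu| >= k*sigma) <= 1/k^2 = 1/4^2 = 1/16

1/16


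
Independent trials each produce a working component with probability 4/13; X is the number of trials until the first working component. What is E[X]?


For geometric (trials until first success), E[X] = 1/p = 1/(4/13) = 13/4

13/4


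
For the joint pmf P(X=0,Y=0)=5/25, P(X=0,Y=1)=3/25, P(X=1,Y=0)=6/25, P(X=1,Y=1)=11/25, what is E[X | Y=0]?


P(Y=0) = 11/25
E[X|Y=0] = (0*5 + 1*6)/11 = 6/11

6/11


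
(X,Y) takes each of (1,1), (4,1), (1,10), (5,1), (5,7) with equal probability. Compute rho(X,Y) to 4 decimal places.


Cov(X,Y) = -1.8000, Var(X) = 3.3600, Var(Y) = 14.4000
rho = Cov/(sqrt(VarX)*sqrt(VarY)) = -0.2588

-0.2588


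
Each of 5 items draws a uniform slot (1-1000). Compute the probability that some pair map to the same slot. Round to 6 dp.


P(all different) = prod((1000-i)/1000 for i=0..4) = 0.990035
P(at least one match) = 1 - 0.990035 = 0.009965

0.009965


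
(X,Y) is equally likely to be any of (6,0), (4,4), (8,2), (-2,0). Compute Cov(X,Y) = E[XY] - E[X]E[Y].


E[X]=4, E[Y]=3/2, E[XY]=8
Cov(X,Y) = E[XY] - E[X]E[Y] = 8 - 4*3/2 = 2

2


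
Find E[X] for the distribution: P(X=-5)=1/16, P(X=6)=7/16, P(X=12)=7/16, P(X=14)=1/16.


E[X] = sum(x * P(x))
= -5*1/16 + 6*7/16 + 12*7/16 + 14*1/16
= 135/16

135/16


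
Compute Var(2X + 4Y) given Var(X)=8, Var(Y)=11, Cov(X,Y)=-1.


Var(2X + 4Y) = 2^2*Var(X) + 4^2*Var(Y) + 2*2*4*Cov(X,Y)
= 4*8 + 16*11 + 16*(-1)
= 32 + 176 - 16 = 192

192


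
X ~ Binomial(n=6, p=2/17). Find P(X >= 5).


P(X>=5) = P(X=5) + P(X=6)
= 2880/24137569 + 64/24137569
= 2944/24137569

2944/24137569


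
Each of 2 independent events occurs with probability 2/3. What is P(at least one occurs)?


P(at least one) = 1 - P(none)
P(none) = (1 - 2/3)^2 = (1/3)^2 = 1/9
P(at least one) = 1 - 1/9 = 8/9

8/9


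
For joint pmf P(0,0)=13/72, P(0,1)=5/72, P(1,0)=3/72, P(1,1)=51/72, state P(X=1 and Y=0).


Read from table: P(X=1, Y=0) = 3/72 = 1/24

1/24


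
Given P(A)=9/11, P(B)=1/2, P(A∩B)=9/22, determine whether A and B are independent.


P(A)*P(B) = 9/11*1/2 = 9/22
P(A∩B) = 9/22, which equals P(A)P(B), so independent

Yes, A and B are independent


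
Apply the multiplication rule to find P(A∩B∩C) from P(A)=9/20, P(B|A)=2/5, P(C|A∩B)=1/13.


P(A∩B∩C) = P(A) * P(B|A) * P(C|A∩B)
= 9/20 * 2/5 * 1/13
= 9/50 * 1/13 = 9/650

9/650


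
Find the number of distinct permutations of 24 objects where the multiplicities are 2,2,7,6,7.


24! = 620448401733239439360000
Denominator: 2!=2 * 2!=2 * 7!=5040 * 6!=720 * 7!=5040
Coefficient = 620448401733239439360000 / 73156608000 = 8481098545920

8481098545920


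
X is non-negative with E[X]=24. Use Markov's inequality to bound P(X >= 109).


Markov: P(X >= a) <= E[X]/a
P(X >= 109) <= 24/109

24/109


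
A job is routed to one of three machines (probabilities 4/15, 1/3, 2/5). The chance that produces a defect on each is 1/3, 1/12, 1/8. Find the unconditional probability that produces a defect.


P(A) = P(A|B1)P(B1) + P(A|B2)P(B2) + P(A|B3)P(B3)
= 1/3*4/15 + 1/12*1/3 + 1/8*2/5
= 4/45 + 1/36 + 1/20 = 1/6

1/6


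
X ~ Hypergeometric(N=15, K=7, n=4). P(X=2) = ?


P(X=2) = C(7,2)*C(8,2) / C(15,4)
= 21*28 / 1365
= 588/1365 = 28/65

28/65


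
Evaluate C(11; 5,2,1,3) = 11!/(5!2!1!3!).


11! = 39916800
Denominator: 5!=120 * 2!=2 * 1!=1 * 3!=6
Coefficient = 39916800 / 1440 = 27720

27720


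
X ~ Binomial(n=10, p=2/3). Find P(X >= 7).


P(X>=7) = P(X=7) + P(X=8) + P(X=9) + P(X=10)
= 5120/19683 + 1280/6561 + 5120/59049 + 1024/59049
= 11008/19683

11008/19683


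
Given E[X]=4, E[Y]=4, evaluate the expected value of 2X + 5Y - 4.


E[2X + 5Y - 4] = 2*E[X] + 5*E[Y] - 4
= (2)*(4) + (5)*(4) + (-4)
= 8 + 20 - 4 = 24

24


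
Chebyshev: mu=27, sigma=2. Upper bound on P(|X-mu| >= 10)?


k = 10/2 = 5
Chebyshev: P(|X-mu| >= k*sigma) <= 1/k^2 = 1/5^2 = 1/25

1/25


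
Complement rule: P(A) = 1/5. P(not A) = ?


P(A') = 1 - P(A) = 1 - 1/5 = 4/5

4/5


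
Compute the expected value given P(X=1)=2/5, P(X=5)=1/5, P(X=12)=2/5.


E[X] = sum(x * P(x))
= 1*2/5 + 5*1/5 + 12*2/5
= 31/5

31/5


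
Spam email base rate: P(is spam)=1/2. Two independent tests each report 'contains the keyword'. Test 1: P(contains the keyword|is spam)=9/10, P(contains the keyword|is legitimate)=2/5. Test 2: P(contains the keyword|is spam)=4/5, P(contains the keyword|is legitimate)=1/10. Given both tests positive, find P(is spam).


After test 1: P(+) = 9/10*1/2 + 2/5*1/2 = 13/20
P(B|+) = (9/20)/(13/20) = 9/13
After test 2 (use post1 as new prior): P(+) = 4/5*9/13 + 1/10*4/13 = 38/65
P(B|+,+) = (36/65)/(38/65) = 18/19

18/19


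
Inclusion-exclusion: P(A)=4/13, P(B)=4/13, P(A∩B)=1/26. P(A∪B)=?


P(A∪B) = P(A) + P(B) - P(A∩B)
= 4/13 + 4/13 - 1/26 = 15/26

15/26


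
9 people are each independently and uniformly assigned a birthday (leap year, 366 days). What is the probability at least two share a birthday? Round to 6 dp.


P(all different) = prod((366-i)/366 for i=0..8) = 0.905624
P(at least one match) = 1 - 0.905624 = 0.094376

0.094376


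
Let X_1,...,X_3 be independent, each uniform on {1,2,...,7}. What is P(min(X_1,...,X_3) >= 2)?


P(min >= 2) = P(all X_i >= 2) = (P(X_1 >= 2))^3
= (6/7)^3 = 216/343

216/343


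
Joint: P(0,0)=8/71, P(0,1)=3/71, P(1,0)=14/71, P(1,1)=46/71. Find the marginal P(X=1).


P(X=1) = P(1,0)+P(1,1) = 14/71 + 46/71 = 60/71

60/71


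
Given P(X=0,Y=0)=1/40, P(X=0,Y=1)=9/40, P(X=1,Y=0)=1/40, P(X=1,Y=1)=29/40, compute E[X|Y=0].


P(Y=0) = 2/40
E[X|Y=0] = (0*1 + 1*1)/2 = 1/2

1/2


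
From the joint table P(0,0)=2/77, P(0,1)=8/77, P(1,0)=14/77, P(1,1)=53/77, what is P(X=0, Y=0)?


Read from table: P(X=0, Y=0) = 2/77

2/77


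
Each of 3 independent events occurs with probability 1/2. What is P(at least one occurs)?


P(at least one) = 1 - P(none)
P(none) = (1 - 1/2)^3 = (1/2)^3 = 1/8
P(at least one) = 1 - 1/8 = 7/8

7/8


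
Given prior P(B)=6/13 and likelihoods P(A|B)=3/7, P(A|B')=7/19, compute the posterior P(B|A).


P(A) = P(A|B)P(B) + P(A|B')P(B') = 3/7*6/13 + 7/19*7/13 = 685/1729
P(B|A) = P(A|B)P(B)/P(A) = (18/91)/(685/1729) = 342/685

342/685


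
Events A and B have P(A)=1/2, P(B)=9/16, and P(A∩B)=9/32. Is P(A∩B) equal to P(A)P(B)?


P(A)*P(B) = 1/2*9/16 = 9/32
P(A∩B) = 9/32, which equals P(A)P(B), so independent

Yes, A and B are independent


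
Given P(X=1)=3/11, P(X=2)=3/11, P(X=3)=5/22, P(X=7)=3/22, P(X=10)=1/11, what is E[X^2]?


E[X^2] = sum(g(x)*P(x))
= 1*3/11 + 4*3/11 + 9*5/22 + 49*3/22 + 100*1/11
= 211/11

211/11


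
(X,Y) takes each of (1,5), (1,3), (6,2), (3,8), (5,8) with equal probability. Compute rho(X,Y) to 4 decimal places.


Cov(X,Y) = 0.1600, Var(X) = 4.1600, Var(Y) = 6.1600
rho = Cov/(sqrt(VarX)*sqrt(VarY)) = 0.0316

0.0316


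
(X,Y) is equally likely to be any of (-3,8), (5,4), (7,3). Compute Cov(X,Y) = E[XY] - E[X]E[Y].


E[X]=3, E[Y]=5, E[XY]=17/3
Cov(X,Y) = E[XY] - E[X]E[Y] = 17/3 - 3*5 = -28/3

-28/3


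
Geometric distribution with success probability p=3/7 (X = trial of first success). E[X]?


For geometric (trials until first success), E[X] = 1/p = 1/(3/7) = 7/3

7/3


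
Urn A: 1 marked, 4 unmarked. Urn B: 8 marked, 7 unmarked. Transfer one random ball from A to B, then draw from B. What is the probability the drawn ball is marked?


P(transfer marked) = 1/5; P(transfer unmarked) = 4/5
If marked transferred: Urn II has 9 marked of 16, so P(marked|marked moved) = 9/16
If unmarked transferred: Urn II has 8 marked of 16, so P(marked|unmarked moved) = 1/2
By total probability: P(marked) = 1/5*9/16 + 4/5*1/2 = 41/80

41/80


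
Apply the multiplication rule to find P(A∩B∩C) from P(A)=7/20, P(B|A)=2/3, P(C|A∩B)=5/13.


P(A∩B∩C) = P(A) * P(B|A) * P(C|A∩B)
= 7/20 * 2/3 * 5/13
= 7/30 * 5/13 = 7/78

7/78


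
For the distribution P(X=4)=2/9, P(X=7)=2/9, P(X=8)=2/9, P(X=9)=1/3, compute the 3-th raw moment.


E[X^3] = sum(x^3 * P(x))
= 64*2/9 + 343*2/9 + 512*2/9 + 729*1/3
= 4025/9

4025/9


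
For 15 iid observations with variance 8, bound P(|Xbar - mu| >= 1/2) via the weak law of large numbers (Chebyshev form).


Var(Xbar) = Var(X)/n = 8/15
Chebyshev: P(|Xbar-mu| >= 1/2) <= Var(Xbar)/(1/2)^2 = (8/15)/(1/4) = 32/15
Bound exceeds 1, so trivial bound: 1

1


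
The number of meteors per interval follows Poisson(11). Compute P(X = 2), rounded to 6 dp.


P(X=2) = e^(-11) * 11^2 / 2!
≈ 0.00001670170079 * 121 / 2
≈ 0.001010

0.001010


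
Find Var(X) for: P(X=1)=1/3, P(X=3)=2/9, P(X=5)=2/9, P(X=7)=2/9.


E[X] = 11/3, E[X^2] = 169/9
Var(X) = E[X^2] - (E[X])^2 = 169/9 - (11/3)^2 = 16/3

16/3


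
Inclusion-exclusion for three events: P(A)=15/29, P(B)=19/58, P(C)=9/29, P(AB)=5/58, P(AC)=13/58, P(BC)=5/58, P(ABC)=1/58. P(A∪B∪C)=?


P(A∪B∪C) = P(A)+P(B)+P(C) - P(AB)-P(AC)-P(BC) + P(ABC)
= 15/29+19/58+9/29 - 5/58-13/58-5/58 + 1/58
= 45/58

45/58


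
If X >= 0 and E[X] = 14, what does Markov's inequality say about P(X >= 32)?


Markov: P(X >= a) <= E[X]/a
P(X >= 32) <= 14/32 = 7/16

7/16


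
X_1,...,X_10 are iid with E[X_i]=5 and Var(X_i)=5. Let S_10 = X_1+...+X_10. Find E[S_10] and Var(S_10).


E[S_n] = n*mu = 10*5 = 50
Var(S_n) = n*sigma^2 = 10*5 = 50

E[S_10]=50, Var(S_10)=50


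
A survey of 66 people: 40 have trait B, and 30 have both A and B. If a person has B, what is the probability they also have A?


P(A|B) = P(A∩B)/P(B) = (30/66)/(40/66) = 30/40 = 3/4

3/4


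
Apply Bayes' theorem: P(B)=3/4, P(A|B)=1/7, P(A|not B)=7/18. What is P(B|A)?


P(A) = P(A|B)P(B) + P(A|B')P(B') = 1/7*3/4 + 7/18*1/4 = 103/504
P(B|A) = P(A|B)P(B)/P(A) = (3/28)/(103/504) = 54/103

54/103


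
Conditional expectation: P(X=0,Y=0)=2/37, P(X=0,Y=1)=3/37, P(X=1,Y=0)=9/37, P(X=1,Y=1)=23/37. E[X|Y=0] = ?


P(Y=0) = 11/37
E[X|Y=0] = (0*2 + 1*9)/11 = 9/11

9/11


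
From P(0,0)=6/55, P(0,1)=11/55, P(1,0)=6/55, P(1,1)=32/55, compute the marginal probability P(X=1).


P(X=1) = P(1,0)+P(1,1) = 6/55 + 32/55 = 38/55

38/55


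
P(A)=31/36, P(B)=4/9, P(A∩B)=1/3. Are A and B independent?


P(A)*P(B) = 31/36*4/9 = 31/81
P(A∩B) = 1/3 != 31/81, so not independent

No, A and B are not independent


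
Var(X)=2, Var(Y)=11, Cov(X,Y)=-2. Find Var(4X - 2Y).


Var(4X - 2Y) = 4^2*Var(X) + (-2)^2*Var(Y) + 2*4*(-2)*Cov(X,Y)
= 16*2 + 4*11 - 16*(-2)
= 32 + 44 + 32 = 108

108


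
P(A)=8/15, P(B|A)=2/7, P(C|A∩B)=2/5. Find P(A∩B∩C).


P(A∩B∩C) = P(A) * P(B|A) * P(C|A∩B)
= 8/15 * 2/7 * 2/5
= 16/105 * 2/5 = 32/525

32/525


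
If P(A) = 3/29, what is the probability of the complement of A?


P(A') = 1 - P(A) = 1 - 3/29 = 26/29

26/29


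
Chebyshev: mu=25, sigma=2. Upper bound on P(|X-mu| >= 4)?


k = 4/2 = 2
Chebyshev: P(|X-mu| >= k*sigma) <= 1/k^2 = 1/2^2 = 1/4

1/4


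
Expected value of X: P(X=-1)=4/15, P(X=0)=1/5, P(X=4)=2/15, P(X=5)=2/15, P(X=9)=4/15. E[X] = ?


E[X] = sum(x * P(x))
= -1*4/15 + 0*1/5 + 4*2/15 + 5*2/15 + 9*4/15
= 10/3

10/3


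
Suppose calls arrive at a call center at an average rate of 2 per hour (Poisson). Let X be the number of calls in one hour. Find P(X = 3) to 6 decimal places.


P(X=3) = e^(-2) * 2^3 / 3!
≈ 0.1353352832 * 8 / 6
≈ 0.180447

0.180447


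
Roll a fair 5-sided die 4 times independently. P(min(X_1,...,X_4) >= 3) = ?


P(min >= 3) = P(all X_i >= 3) = (P(X_1 >= 3))^4
= (3/5)^4 = 81/625

81/625


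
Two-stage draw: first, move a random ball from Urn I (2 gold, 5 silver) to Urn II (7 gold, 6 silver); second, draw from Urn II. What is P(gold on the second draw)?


P(transfer gold) = 2/7; P(transfer silver) = 5/7
If gold transferred: Urn II has 8 gold of 14, so P(gold|gold moved) = 4/7
If silver transferred: Urn II has 7 gold of 14, so P(gold|silver moved) = 1/2
By total probability: P(gold) = 2/7*4/7 + 5/7*1/2 = 51/98

51/98


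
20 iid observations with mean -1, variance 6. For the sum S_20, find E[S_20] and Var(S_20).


E[S_n] = n*mu = 20*-1 = -20
Var(S_n) = n*sigma^2 = 20*6 = 120

E[S_20]=-20, Var(S_20)=120


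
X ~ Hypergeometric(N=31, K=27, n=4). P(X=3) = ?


P(X=3) = C(27,3)*C(4,1) / C(31,4)
= 2925*4 / 31465
= 11700/31465 = 2340/6293

2340/6293


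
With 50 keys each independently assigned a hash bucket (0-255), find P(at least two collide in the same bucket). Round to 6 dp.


P(all different) = prod((256-i)/256 for i=0..49) = 0.005932
P(at least one match) = 1 - 0.005932 = 0.994068

0.994068


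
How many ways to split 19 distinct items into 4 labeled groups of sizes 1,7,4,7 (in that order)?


19! = 121645100408832000
Denominator: 1!=1 * 7!=5040 * 4!=24 * 7!=5040
Coefficient = 121645100408832000 / 609638400 = 199536480

199536480


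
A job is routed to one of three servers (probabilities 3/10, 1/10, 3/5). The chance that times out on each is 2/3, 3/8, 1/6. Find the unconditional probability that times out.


P(A) = P(A|B1)P(B1) + P(A|B2)P(B2) + P(A|B3)P(B3)
= 2/3*3/10 + 3/8*1/10 + 1/6*3/5
= 1/5 + 3/80 + 1/10 = 27/80

27/80


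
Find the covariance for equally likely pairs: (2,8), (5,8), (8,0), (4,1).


E[X]=19/4, E[Y]=17/4, E[XY]=15
Cov(X,Y) = E[XY] - E[X]E[Y] = 15 - 19/4*17/4 = -83/16

-83/16


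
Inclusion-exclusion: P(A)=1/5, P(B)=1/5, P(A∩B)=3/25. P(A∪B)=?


P(A∪B) = P(A) + P(B) - P(A∩B)
= 1/5 + 1/5 - 3/25 = 7/25

7/25


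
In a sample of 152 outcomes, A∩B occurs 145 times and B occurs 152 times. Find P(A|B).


P(A|B) = P(A∩B)/P(B) = (145/152)/(152/152) = 145/152

145/152


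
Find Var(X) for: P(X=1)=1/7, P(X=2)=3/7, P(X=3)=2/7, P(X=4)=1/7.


E[X] = 17/7, E[X^2] = 47/7
Var(X) = E[X^2] - (E[X])^2 = 47/7 - (17/7)^2 = 40/49

40/49


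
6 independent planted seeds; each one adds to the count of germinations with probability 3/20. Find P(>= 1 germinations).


P(at least one) = 1 - P(none)
P(none) = (1 - 3/20)^6 = (17/20)^6 = 24137569/64000000
P(at least one) = 1 - 24137569/64000000 = 39862431/64000000

39862431/64000000


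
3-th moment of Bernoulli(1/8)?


For Bernoulli: X in {0,1}
E[X^3] = 0^3*(1-1/8) + 1^3*1/8 = 1/8

1/8


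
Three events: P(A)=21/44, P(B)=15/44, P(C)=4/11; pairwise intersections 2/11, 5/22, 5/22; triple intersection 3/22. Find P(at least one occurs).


P(A∪B∪C) = P(A)+P(B)+P(C) - P(AB)-P(AC)-P(BC) + P(ABC)
= 21/44+15/44+4/11 - 2/11-5/22-5/22 + 3/22
= 15/22

15/22


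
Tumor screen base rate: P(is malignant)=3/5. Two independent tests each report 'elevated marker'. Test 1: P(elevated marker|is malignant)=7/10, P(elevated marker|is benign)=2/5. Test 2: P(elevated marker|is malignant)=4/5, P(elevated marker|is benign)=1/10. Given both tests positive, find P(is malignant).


After test 1: P(+) = 7/10*3/5 + 2/5*2/5 = 29/50
P(B|+) = (21/50)/(29/50) = 21/29
After test 2 (use post1 as new prior): P(+) = 4/5*21/29 + 1/10*8/29 = 88/145
P(B|+,+) = (84/145)/(88/145) = 21/22

21/22


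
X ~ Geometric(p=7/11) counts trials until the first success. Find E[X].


For geometric (trials until first success), E[X] = 1/p = 1/(7/11) = 11/7

11/7


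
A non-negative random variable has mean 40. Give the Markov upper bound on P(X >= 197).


Markov: P(X >= a) <= E[X]/a
P(X >= 197) <= 40/197

40/197


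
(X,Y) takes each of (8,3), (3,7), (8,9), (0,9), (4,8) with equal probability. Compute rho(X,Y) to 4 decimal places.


Cov(X,Y) = -3.3200, Var(X) = 9.4400, Var(Y) = 4.9600
rho = Cov/(sqrt(VarX)*sqrt(VarY)) = -0.4852

-0.4852


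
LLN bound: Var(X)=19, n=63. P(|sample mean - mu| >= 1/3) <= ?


Var(Xbar) = Var(X)/n = 19/63
Chebyshev: P(|Xbar-mu| >= 1/3) <= Var(Xbar)/(1/3)^2 = (19/63)/(1/9) = 19/7
Bound exceeds 1, so trivial bound: 1

1


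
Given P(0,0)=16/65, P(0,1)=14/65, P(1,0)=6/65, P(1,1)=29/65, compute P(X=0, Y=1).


Read from table: P(X=0, Y=1) = 14/65

14/65


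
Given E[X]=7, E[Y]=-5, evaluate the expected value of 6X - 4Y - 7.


E[6X - 4Y - 7] = 6*E[X] - 4*E[Y] - 7
= (6)*(7) + (-4)*(-5) + (-7)
= 42 + 20 - 7 = 55

55


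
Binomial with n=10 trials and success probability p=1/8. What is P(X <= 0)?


P(X<=0) = P(X=0)
= 282475249/1073741824
= 282475249/1073741824

282475249/1073741824


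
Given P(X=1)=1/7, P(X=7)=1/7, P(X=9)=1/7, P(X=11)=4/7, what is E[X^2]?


E[X^2] = sum(g(x)*P(x))
= 1*1/7 + 49*1/7 + 81*1/7 + 121*4/7
= 615/7

615/7


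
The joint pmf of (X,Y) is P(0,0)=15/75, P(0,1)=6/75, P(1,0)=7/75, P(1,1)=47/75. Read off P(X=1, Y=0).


Read from table: P(X=1, Y=0) = 7/75

7/75


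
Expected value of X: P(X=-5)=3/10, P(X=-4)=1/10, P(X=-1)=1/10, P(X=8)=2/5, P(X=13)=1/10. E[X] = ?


E[X] = sum(x * P(x))
= -5*3/10 - 4*1/10 - 1*1/10 + 8*2/5 + 13*1/10
= 5/2

5/2


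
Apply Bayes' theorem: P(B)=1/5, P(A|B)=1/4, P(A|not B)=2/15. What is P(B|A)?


P(A) = P(A|B)P(B) + P(A|B')P(B') = 1/4*1/5 + 2/15*4/5 = 47/300
P(B|A) = P(A|B)P(B)/P(A) = (1/20)/(47/300) = 15/47

15/47


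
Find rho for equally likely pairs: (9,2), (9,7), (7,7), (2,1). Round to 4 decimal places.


Cov(X,Y) = 4.3125, Var(X) = 8.1875, Var(Y) = 7.6875
rho = Cov/(sqrt(VarX)*sqrt(VarY)) = 0.5436

0.5436


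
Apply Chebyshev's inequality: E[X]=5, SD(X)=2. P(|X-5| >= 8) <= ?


k = 8/2 = 4
Chebyshev: P(|X-mu| >= k*sigma) <= 1/k^2 = 1/4^2 = 1/16

1/16


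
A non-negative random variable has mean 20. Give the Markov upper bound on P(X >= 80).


Markov: P(X >= a) <= E[X]/a
P(X >= 80) <= 20/80 = 1/4

1/4


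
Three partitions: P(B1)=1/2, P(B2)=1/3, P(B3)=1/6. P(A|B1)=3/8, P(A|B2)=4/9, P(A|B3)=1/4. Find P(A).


P(A) = P(A|B1)P(B1) + P(A|B2)P(B2) + P(A|B3)P(B3)
= 3/8*1/2 + 4/9*1/3 + 1/4*1/6
= 3/16 + 4/27 + 1/24 = 163/432

163/432


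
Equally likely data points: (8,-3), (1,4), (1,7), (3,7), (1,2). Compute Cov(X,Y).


E[X]=14/5, E[Y]=17/5, E[XY]=2
Cov(X,Y) = E[XY] - E[X]E[Y] = 2 - 14/5*17/5 = -188/25

-188/25


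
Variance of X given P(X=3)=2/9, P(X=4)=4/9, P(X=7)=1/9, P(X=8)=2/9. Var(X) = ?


E[X] = 5, E[X^2] = 259/9
Var(X) = E[X^2] - (E[X])^2 = 259/9 - (5)^2 = 34/9

34/9


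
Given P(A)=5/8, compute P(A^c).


P(A') = 1 - P(A) = 1 - 5/8 = 3/8

3/8


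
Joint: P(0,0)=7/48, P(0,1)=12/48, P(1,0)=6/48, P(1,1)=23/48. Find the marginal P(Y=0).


P(Y=0) = P(0,0)+P(1,0) = 7/48 + 6/48 = 13/48

13/48


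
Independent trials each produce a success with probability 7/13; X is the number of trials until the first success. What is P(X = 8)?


P(X=8) = (1-p)^7 * p = (6/13)^7 * 7/13
= 279936/62748517 * 7/13 = 1959552/815730721

1959552/815730721


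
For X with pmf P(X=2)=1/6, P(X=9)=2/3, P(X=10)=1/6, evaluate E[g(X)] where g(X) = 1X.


E[1X] = sum(g(x)*P(x))
= 2*1/6 + 9*2/3 + 10*1/6
= 8

8


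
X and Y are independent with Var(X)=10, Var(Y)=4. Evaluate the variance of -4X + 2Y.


Independence => Cov(X,Y)=0
Var(-4X + 2Y) = (-4)^2*Var(X) + 2^2*Var(Y)
= 16*10 + 4*4 = 176

176


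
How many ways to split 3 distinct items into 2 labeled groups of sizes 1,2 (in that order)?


3! = 6
Denominator: 1!=1 * 2!=2
Coefficient = 6 / 2 = 3

3


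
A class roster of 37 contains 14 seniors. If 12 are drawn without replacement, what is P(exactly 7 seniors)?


P(X=7) = C(14,7)*C(23,5) / C(37,12)
= 3432*33649 / 1852482996
= 115483368/1852482996 = 105754/1696413

105754/1696413


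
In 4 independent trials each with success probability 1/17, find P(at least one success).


P(at least one) = 1 - P(none)
P(none) = (1 - 1/17)^4 = (16/17)^4 = 65536/83521
P(at least one) = 1 - 65536/83521 = 17985/83521

17985/83521


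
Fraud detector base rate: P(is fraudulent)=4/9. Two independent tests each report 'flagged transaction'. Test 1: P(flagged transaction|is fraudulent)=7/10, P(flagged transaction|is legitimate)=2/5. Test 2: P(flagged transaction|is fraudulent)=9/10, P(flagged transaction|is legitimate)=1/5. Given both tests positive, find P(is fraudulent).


After test 1: P(+) = 7/10*4/9 + 2/5*5/9 = 8/15
P(B|+) = (14/45)/(8/15) = 7/12
After test 2 (use post1 as new prior): P(+) = 9/10*7/12 + 1/5*5/12 = 73/120
P(B|+,+) = (21/40)/(73/120) = 63/73

63/73


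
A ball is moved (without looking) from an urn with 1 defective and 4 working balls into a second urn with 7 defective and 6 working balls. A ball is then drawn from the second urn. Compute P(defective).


P(transfer defective) = 1/5; P(transfer working) = 4/5
If defective transferred: Urn II has 8 defective of 14, so P(defective|defective moved) = 4/7
If working transferred: Urn II has 7 defective of 14, so P(defective|working moved) = 1/2
By total probability: P(defective) = 1/5*4/7 + 4/5*1/2 = 18/35

18/35


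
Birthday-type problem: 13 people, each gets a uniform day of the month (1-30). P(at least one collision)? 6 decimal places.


P(all different) = prod((30-i)/30 for i=0..12) = 0.046775
P(at least one match) = 1 - 0.046775 = 0.953225

0.953225


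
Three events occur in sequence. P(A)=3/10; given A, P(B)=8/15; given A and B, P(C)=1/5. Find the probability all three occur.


P(A∩B∩C) = P(A) * P(B|A) * P(C|A∩B)
= 3/10 * 8/15 * 1/5
= 4/25 * 1/5 = 4/125

4/125


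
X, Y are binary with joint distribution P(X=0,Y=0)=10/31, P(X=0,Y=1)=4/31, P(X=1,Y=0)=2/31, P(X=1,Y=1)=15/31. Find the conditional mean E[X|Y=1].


P(Y=1) = 19/31
E[X|Y=1] = (0*4 + 1*15)/19 = 15/19

15/19


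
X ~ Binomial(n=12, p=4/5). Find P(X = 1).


P(X=1) = C(12,1) * p^1 * (1-p)^11
= 12 * 4/5 * 1/48828125
= 48/244140625

48/244140625


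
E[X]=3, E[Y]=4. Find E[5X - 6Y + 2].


E[5X - 6Y + 2] = 5*E[X] - 6*E[Y] + 2
= (5)*(3) + (-6)*(4) + (2)
= 15 - 24 + 2 = -7

-7


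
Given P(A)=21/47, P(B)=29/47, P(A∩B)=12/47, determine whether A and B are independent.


P(A)*P(B) = 21/47*29/47 = 609/2209
P(A∩B) = 12/47 != 609/2209, so not independent

No, A and B are not independent


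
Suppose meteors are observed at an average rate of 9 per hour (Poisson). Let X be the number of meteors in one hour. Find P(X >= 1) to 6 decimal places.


P(X>=1) = 1 - P(X<=0) = 1 - (e^(-9)*9^0/0!)
≈ 1 - 0.0001234098 = 0.9998765902
≈ 0.999877

0.999877


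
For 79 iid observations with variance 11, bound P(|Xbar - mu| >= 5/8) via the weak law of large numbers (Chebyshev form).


Var(Xbar) = Var(X)/n = 11/79
Chebyshev: P(|Xbar-mu| >= 5/8) <= Var(Xbar)/(5/8)^2 = (11/79)/(25/64) = 704/1975

704/1975


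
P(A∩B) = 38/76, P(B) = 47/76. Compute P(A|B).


P(A|B) = P(A∩B)/P(B) = (38/76)/(47/76) = 38/47

38/47


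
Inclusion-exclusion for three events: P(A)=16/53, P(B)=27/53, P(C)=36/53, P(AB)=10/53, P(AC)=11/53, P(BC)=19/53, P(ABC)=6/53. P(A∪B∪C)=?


P(A∪B∪C) = P(A)+P(B)+P(C) - P(AB)-P(AC)-P(BC) + P(ABC)
= 16/53+27/53+36/53 - 10/53-11/53-19/53 + 6/53
= 45/53

45/53


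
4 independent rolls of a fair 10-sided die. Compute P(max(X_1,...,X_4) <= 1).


P(max <= 1) = P(all X_i <= 1) = (P(X_1 <= 1))^4
= (1/10)^4 = 1/10000

1/10000


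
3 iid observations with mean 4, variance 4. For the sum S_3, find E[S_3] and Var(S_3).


E[S_n] = n*mu = 3*4 = 12
Var(S_n) = n*sigma^2 = 3*4 = 12

E[S_3]=12, Var(S_3)=12


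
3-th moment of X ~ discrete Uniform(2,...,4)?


E[X^3] = (1/3) * sum(x^3 for x=2..4)
= 99/3 = 33

33


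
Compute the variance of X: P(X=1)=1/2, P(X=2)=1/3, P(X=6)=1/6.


E[X] = 13/6, E[X^2] = 47/6
Var(X) = E[X^2] - (E[X])^2 = 47/6 - (13/6)^2 = 113/36

113/36


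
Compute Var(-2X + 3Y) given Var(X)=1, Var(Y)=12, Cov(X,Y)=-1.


Var(-2X + 3Y) = (-2)^2*Var(X) + 3^2*Var(Y) + 2*(-2)*3*Cov(X,Y)
= 4*1 + 9*12 - 12*(-1)
= 4 + 108 + 12 = 124

124


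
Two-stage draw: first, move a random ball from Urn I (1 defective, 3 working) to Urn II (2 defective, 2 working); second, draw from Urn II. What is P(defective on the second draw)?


P(transfer defective) = 1/4; P(transfer working) = 3/4
If defective transferred: Urn II has 3 defective of 5, so P(defective|defective moved) = 3/5
If working transferred: Urn II has 2 defective of 5, so P(defective|working moved) = 2/5
By total probability: P(defective) = 1/4*3/5 + 3/4*2/5 = 9/20

9/20


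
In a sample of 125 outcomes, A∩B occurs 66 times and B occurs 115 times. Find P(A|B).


P(A|B) = P(A∩B)/P(B) = (66/125)/(115/125) = 66/115

66/115


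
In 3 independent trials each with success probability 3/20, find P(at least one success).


P(at least one) = 1 - P(none)
P(none) = (1 - 3/20)^3 = (17/20)^3 = 4913/8000
P(at least one) = 1 - 4913/8000 = 3087/8000

3087/8000


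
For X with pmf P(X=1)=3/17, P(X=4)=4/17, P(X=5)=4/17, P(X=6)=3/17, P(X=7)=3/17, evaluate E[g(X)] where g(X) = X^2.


E[X^2] = sum(g(x)*P(x))
= 1*3/17 + 16*4/17 + 25*4/17 + 36*3/17 + 49*3/17
= 422/17

422/17


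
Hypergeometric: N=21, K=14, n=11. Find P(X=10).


P(X=10) = C(14,10)*C(7,1) / C(21,11)
= 1001*7 / 352716
= 7007/352716 = 77/3876

77/3876


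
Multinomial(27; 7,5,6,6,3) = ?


27! = 10888869450418352160768000000
Denominator: 7!=5040 * 5!=120 * 6!=720 * 6!=720 * 3!=6
Coefficient = 10888869450418352160768000000 / 1881169920000 = 5788349757590400

5788349757590400


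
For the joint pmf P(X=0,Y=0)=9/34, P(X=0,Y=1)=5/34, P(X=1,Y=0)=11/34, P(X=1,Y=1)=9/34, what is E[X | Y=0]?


P(Y=0) = 20/34
E[X|Y=0] = (0*9 + 1*11)/20 = 11/20

11/20


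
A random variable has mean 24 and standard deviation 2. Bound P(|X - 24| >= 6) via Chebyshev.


k = 6/2 = 3
Chebyshev: P(|X-mu| >= k*sigma) <= 1/k^2 = 1/3^2 = 1/9

1/9


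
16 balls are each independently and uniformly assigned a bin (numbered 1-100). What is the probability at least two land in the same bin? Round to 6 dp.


P(all different) = prod((100-i)/100 for i=0..15) = 0.281592
P(at least one match) = 1 - 0.281592 = 0.718408

0.718408


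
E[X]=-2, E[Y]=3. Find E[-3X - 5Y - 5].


E[-3X - 5Y - 5] = -3*E[X] - 5*E[Y] - 5
= (-3)*(-2) + (-5)*(3) + (-5)
= 6 - 15 - 5 = -14

-14


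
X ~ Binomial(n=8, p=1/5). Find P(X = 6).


P(X=6) = C(8,6) * p^6 * (1-p)^2
= 28 * 1/15625 * 16/25
= 448/390625

448/390625


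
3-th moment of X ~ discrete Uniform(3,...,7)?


E[X^3] = (1/5) * sum(x^3 for x=3..7)
= 775/5 = 155

155


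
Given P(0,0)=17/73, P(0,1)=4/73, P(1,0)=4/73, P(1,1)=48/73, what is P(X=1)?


P(X=1) = P(1,0)+P(1,1) = 4/73 + 48/73 = 52/73

52/73


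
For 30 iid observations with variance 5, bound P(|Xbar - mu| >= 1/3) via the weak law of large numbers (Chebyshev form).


Var(Xbar) = Var(X)/n = 5/30
Chebyshev: P(|Xbar-mu| >= 1/3) <= Var(Xbar)/(1/3)^2 = (1/6)/(1/9) = 3/2
Bound exceeds 1, so trivial bound: 1

1


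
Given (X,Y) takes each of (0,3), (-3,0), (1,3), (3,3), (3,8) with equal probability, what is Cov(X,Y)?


E[X]=4/5, E[Y]=17/5, E[XY]=36/5
Cov(X,Y) = E[XY] - E[X]E[Y] = 36/5 - 4/5*17/5 = 112/25

112/25


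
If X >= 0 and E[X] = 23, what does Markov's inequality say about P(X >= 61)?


Markov: P(X >= a) <= E[X]/a
P(X >= 61) <= 23/61

23/61


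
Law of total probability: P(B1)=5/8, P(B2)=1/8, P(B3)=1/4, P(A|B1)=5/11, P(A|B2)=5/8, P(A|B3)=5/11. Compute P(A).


P(A) = P(A|B1)P(B1) + P(A|B2)P(B2) + P(A|B3)P(B3)
= 5/11*5/8 + 5/8*1/8 + 5/11*1/4
= 25/88 + 5/64 + 5/44 = 335/704

335/704


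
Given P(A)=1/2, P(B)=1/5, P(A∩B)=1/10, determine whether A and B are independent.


P(A)*P(B) = 1/2*1/5 = 1/10
P(A∩B) = 1/10, which equals P(A)P(B), so independent

Yes, A and B are independent


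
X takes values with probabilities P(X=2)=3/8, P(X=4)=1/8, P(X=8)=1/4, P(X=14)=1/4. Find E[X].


E[X] = sum(x * P(x))
= 2*3/8 + 4*1/8 + 8*1/4 + 14*1/4
= 27/4

27/4


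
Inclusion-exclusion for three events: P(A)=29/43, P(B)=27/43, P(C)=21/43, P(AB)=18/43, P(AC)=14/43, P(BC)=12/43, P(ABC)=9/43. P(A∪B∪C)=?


P(A∪B∪C) = P(A)+P(B)+P(C) - P(AB)-P(AC)-P(BC) + P(ABC)
= 29/43+27/43+21/43 - 18/43-14/43-12/43 + 9/43
= 42/43

42/43


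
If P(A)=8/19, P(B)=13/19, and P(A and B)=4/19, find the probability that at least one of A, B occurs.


P(A∪B) = P(A) + P(B) - P(A∩B)
= 8/19 + 13/19 - 4/19 = 17/19

17/19


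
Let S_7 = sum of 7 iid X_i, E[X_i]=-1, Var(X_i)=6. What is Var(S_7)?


By independence, Var(S_n) = n*Var(X_1) = 7*6 = 42

42


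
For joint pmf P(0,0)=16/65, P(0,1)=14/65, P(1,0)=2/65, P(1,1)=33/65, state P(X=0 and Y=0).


Read from table: P(X=0, Y=0) = 16/65

16/65


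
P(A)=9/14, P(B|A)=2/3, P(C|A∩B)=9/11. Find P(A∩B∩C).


P(A∩B∩C) = P(A) * P(B|A) * P(C|A∩B)
= 9/14 * 2/3 * 9/11
= 3/7 * 9/11 = 27/77

27/77


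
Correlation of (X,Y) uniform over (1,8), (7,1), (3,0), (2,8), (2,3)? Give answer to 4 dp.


Cov(X,Y) = -4.6000, Var(X) = 4.4000, Var(Y) = 11.6000
rho = Cov/(sqrt(VarX)*sqrt(VarY)) = -0.6439

-0.6439


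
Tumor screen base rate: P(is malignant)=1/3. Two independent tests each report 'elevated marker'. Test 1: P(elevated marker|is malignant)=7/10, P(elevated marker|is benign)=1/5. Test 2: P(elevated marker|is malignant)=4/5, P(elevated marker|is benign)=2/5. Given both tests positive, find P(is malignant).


After test 1: P(+) = 7/10*1/3 + 1/5*2/3 = 11/30
P(B|+) = (7/30)/(11/30) = 7/11
After test 2 (use post1 as new prior): P(+) = 4/5*7/11 + 2/5*4/11 = 36/55
P(B|+,+) = (28/55)/(36/55) = 7/9

7/9


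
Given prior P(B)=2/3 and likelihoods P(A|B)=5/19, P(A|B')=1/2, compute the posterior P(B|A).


P(A) = P(A|B)P(B) + P(A|B')P(B') = 5/19*2/3 + 1/2*1/3 = 13/38
P(B|A) = P(A|B)P(B)/P(A) = (10/57)/(13/38) = 20/39

20/39


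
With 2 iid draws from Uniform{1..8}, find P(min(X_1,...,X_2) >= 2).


P(min >= 2) = P(all X_i >= 2) = (P(X_1 >= 2))^2
= (7/8)^2 = 49/64

49/64


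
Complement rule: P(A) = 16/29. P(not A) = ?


P(A') = 1 - P(A) = 1 - 16/29 = 13/29

13/29


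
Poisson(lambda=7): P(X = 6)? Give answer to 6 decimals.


P(X=6) = e^(-7) * 7^6 / 6!
≈ 0.0009118819656 * 117649 / 720
≈ 0.149003

0.149003


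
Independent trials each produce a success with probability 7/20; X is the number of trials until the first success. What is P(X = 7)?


P(X=7) = (1-p)^6 * p = (13/20)^6 * 7/20
= 4826809/64000000 * 7/20 = 33787663/1280000000

33787663/1280000000


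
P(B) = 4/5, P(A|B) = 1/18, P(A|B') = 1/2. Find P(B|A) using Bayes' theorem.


P(A) = P(A|B)P(B) + P(A|B')P(B') = 1/18*4/5 + 1/2*1/5 = 13/90
P(B|A) = P(A|B)P(B)/P(A) = (2/45)/(13/90) = 4/13

4/13


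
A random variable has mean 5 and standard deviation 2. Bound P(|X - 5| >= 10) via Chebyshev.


k = 10/2 = 5
Chebyshev: P(|X-mu| >= k*sigma) <= 1/k^2 = 1/5^2 = 1/25

1/25


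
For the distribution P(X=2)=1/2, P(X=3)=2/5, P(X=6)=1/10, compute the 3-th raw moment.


E[X^3] = sum(x^3 * P(x))
= 8*1/2 + 27*2/5 + 216*1/10
= 182/5

182/5


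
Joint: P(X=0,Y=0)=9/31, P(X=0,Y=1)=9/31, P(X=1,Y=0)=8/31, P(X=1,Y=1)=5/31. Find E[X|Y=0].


P(Y=0) = 17/31
E[X|Y=0] = (0*9 + 1*8)/17 = 8/17

8/17


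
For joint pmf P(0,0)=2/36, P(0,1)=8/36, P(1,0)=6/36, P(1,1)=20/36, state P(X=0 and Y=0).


Read from table: P(X=0, Y=0) = 2/36 = 1/18

1/18


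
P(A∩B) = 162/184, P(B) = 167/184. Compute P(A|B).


P(A|B) = P(A∩B)/P(B) = (162/184)/(167/184) = 162/167

162/167


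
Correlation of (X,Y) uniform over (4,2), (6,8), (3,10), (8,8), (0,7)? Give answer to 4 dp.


Cov(X,Y) = 0.6000, Var(X) = 7.3600, Var(Y) = 7.2000
rho = Cov/(sqrt(VarX)*sqrt(VarY)) = 0.0824

0.0824


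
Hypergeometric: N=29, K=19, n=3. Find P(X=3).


P(X=3) = C(19,3)*C(10,0) / C(29,3)
= 969*1 / 3654
= 969/3654 = 323/1218

323/1218


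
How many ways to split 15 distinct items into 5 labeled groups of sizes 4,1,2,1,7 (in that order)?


15! = 1307674368000
Denominator: 4!=24 * 1!=1 * 2!=2 * 1!=1 * 7!=5040
Coefficient = 1307674368000 / 241920 = 5405400

5405400


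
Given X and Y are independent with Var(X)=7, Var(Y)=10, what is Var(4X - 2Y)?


Independence => Cov(X,Y)=0
Var(4X - 2Y) = 4^2*Var(X) + (-2)^2*Var(Y)
= 16*7 + 4*10 = 152

152


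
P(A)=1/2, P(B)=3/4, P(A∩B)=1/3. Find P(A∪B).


P(A∪B) = P(A) + P(B) - P(A∩B)
= 1/2 + 3/4 - 1/3 = 11/12

11/12


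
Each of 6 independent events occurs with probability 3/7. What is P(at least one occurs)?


P(at least one) = 1 - P(none)
P(none) = (1 - 3/7)^6 = (4/7)^6 = 4096/117649
P(at least one) = 1 - 4096/117649 = 113553/117649

113553/117649


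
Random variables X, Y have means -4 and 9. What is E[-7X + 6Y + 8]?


E[-7X + 6Y + 8] = -7*E[X] + 6*E[Y] + 8
= (-7)*(-4) + (6)*(9) + (8)
= 28 + 54 + 8 = 90

90


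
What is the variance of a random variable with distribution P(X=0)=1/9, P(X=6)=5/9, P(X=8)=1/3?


E[X] = 6, E[X^2] = 124/3
Var(X) = E[X^2] - (E[X])^2 = 124/3 - (6)^2 = 16/3

16/3


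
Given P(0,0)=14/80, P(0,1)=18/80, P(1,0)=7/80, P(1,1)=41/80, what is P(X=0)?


P(X=0) = P(0,0)+P(0,1) = 14/80 + 18/80 = 32/80 = 2/5

2/5


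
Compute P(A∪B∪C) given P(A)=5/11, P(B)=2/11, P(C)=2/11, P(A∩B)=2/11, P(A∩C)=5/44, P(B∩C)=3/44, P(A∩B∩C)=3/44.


P(A∪B∪C) = P(A)+P(B)+P(C) - P(AB)-P(AC)-P(BC) + P(ABC)
= 5/11+2/11+2/11 - 2/11-5/44-3/44 + 3/44
= 23/44

23/44


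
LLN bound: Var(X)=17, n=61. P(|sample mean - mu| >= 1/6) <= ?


Var(Xbar) = Var(X)/n = 17/61
Chebyshev: P(|Xbar-mu| >= 1/6) <= Var(Xbar)/(1/6)^2 = (17/61)/(1/36) = 612/61
Bound exceeds 1, so trivial bound: 1

1


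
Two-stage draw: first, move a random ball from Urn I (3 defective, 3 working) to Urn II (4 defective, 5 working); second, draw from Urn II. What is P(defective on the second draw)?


P(transfer defective) = 3/6 = 1/2; P(transfer working) = 1/2
If defective transferred: Urn II has 5 defective of 10, so P(defective|defective moved) = 1/2
If working transferred: Urn II has 4 defective of 10, so P(defective|working moved) = 2/5
By total probability: P(defective) = 1/2*1/2 + 1/2*2/5 = 9/20

9/20


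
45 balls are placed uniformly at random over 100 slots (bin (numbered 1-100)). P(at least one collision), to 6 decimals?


P(all different) = prod((100-i)/100 for i=0..44) = 0.000007
P(at least one match) = 1 - 0.000007 = 0.999993

0.999993


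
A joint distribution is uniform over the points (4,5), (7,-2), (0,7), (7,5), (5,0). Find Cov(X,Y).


E[X]=23/5, E[Y]=3, E[XY]=41/5
Cov(X,Y) = E[XY] - E[X]E[Y] = 41/5 - 23/5*3 = -28/5

-28/5


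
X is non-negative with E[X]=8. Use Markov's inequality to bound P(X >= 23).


Markov: P(X >= a) <= E[X]/a
P(X >= 23) <= 8/23

8/23


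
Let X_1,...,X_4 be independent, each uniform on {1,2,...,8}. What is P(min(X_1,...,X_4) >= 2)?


P(min >= 2) = P(all X_i >= 2) = (P(X_1 >= 2))^4
= (7/8)^4 = 2401/4096

2401/4096


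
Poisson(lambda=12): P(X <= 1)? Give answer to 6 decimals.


P(X<=1) = e^(-12)*12^0/0! + e^(-12)*12^1/1!
≈ 0.0000061442 + 0.0000737305
= 0.0000798747
≈ 0.000080

0.000080


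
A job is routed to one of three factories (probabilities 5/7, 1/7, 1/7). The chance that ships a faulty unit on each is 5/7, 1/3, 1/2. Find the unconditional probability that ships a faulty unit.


P(A) = P(A|B1)P(B1) + P(A|B2)P(B2) + P(A|B3)P(B3)
= 5/7*5/7 + 1/3*1/7 + 1/2*1/7
= 25/49 + 1/21 + 1/14 = 185/294

185/294


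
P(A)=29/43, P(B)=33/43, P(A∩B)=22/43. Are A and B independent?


P(A)*P(B) = 29/43*33/43 = 957/1849
P(A∩B) = 22/43 != 957/1849, so not independent

No, A and B are not independent


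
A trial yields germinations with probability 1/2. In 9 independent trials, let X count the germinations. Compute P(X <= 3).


P(X<=3) = P(X=0) + P(X=1) + P(X=2) + P(X=3)
= 1/512 + 9/512 + 9/128 + 21/128
= 65/256

65/256


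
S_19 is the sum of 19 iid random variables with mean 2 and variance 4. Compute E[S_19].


E[S_n] = n*E[X_1] = 19*2 = 38

38
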